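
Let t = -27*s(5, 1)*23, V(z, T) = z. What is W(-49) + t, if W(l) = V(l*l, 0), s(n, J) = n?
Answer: -704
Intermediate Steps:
W(l) = l**2 (W(l) = l*l = l**2)
t = -3105 (t = -27*5*23 = -135*23 = -3105)
W(-49) + t = (-49)**2 - 3105 = 2401 - 3105 = -704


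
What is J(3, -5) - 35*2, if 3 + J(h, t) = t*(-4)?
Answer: -53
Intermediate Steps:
J(h, t) = -3 - 4*t (J(h, t) = -3 + t*(-4) = -3 - 4*t)
J(3, -5) - 35*2 = (-3 - 4*(-5)) - 35*2 = (-3 + 20) - 70 = 17 - 70 = -53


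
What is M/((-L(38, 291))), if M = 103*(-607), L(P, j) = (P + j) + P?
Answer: 62521/367 ≈ 170.36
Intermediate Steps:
L(P, j) = j + 2*P
M = -62521
M/((-L(38, 291))) = -62521*(-1/(291 + 2*38)) = -62521*(-1/(291 + 76)) = -62521/((-1*367)) = -62521/(-367) = -62521*(-1/367) = 62521/367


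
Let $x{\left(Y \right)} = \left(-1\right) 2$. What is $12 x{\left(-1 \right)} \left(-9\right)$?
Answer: $216$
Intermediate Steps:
$x{\left(Y \right)} = -2$
$12 x{\left(-1 \right)} \left(-9\right) = 12 \left(-2\right) \left(-9\right) = \left(-24\right) \left(-9\right) = 216$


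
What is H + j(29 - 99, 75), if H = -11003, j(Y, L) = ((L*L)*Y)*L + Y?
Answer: -29542323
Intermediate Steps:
j(Y, L) = Y + Y*L³ (j(Y, L) = (L²*Y)*L + Y = (Y*L²)*L + Y = Y*L³ + Y = Y + Y*L³)
H + j(29 - 99, 75) = -11003 + (29 - 99)*(1 + 75³) = -11003 - 70*(1 + 421875) = -11003 - 70*421876 = -11003 - 29531320 = -29542323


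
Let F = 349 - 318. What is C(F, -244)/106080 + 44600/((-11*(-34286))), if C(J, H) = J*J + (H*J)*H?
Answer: 350580148621/20003823840 ≈ 17.526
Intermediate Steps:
F = 31
C(J, H) = J² + J*H²
C(F, -244)/106080 + 44600/((-11*(-34286))) = (31*(31 + (-244)²))/106080 + 44600/((-11*(-34286))) = (31*(31 + 59536))*(1/106080) + 44600/377146 = (31*59567)*(1/106080) + 44600*(1/377146) = 1846577*(1/106080) + 22300/188573 = 1846577/106080 + 22300/188573 = 350580148621/20003823840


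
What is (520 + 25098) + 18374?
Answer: 43992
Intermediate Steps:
(520 + 25098) + 18374 = 25618 + 18374 = 43992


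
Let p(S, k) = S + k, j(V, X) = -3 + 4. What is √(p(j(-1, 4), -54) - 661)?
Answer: I*√714 ≈ 26.721*I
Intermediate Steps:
j(V, X) = 1
√(p(j(-1, 4), -54) - 661) = √((1 - 54) - 661) = √(-53 - 661) = √(-714) = I*√714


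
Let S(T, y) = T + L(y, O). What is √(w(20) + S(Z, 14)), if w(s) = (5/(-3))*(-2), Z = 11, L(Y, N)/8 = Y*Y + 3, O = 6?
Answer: √14457/3 ≈ 40.079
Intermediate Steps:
L(Y, N) = 24 + 8*Y² (L(Y, N) = 8*(Y*Y + 3) = 8*(Y² + 3) = 8*(3 + Y²) = 24 + 8*Y²)
S(T, y) = 24 + T + 8*y² (S(T, y) = T + (24 + 8*y²) = 24 + T + 8*y²)
w(s) = 10/3 (w(s) = (5*(-⅓))*(-2) = -5/3*(-2) = 10/3)
√(w(20) + S(Z, 14)) = √(10/3 + (24 + 11 + 8*14²)) = √(10/3 + (24 + 11 + 8*196)) = √(10/3 + (24 + 11 + 1568)) = √(10/3 + 1603) = √(4819/3) = √14457/3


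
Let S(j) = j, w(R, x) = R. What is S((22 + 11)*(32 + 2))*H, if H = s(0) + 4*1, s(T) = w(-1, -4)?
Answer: 3366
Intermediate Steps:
s(T) = -1
H = 3 (H = -1 + 4*1 = -1 + 4 = 3)
S((22 + 11)*(32 + 2))*H = ((22 + 11)*(32 + 2))*3 = (33*34)*3 = 1122*3 = 3366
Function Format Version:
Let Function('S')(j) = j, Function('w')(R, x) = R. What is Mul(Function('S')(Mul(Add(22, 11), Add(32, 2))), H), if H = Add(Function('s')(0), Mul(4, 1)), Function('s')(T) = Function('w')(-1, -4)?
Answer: 3366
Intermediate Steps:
Function('s')(T) = -1
H = 3 (H = Add(-1, Mul(4, 1)) = Add(-1, 4) = 3)
Mul(Function('S')(Mul(Add(22, 11), Add(32, 2))), H) = Mul(Mul(Add(22, 11), Add(32, 2)), 3) = Mul(Mul(33, 34), 3) = Mul(1122, 3) = 3366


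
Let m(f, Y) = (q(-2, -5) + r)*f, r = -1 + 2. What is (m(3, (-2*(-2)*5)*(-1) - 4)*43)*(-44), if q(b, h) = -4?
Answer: 17028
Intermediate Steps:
r = 1
m(f, Y) = -3*f (m(f, Y) = (-4 + 1)*f = -3*f)
(m(3, (-2*(-2)*5)*(-1) - 4)*43)*(-44) = (-3*3*43)*(-44) = -9*43*(-44) = -387*(-44) = 17028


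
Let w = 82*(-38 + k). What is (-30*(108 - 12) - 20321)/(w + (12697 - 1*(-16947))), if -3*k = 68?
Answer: -69603/74008 ≈ -0.94048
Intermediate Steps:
k = -68/3 (k = -⅓*68 = -68/3 ≈ -22.667)
w = -14924/3 (w = 82*(-38 - 68/3) = 82*(-182/3) = -14924/3 ≈ -4974.7)
(-30*(108 - 12) - 20321)/(w + (12697 - 1*(-16947))) = (-30*(108 - 12) - 20321)/(-14924/3 + (12697 - 1*(-16947))) = (-30*96 - 20321)/(-14924/3 + (12697 + 16947)) = (-2880 - 20321)/(-14924/3 + 29644) = -23201/74008/3 = -23201*3/74008 = -69603/74008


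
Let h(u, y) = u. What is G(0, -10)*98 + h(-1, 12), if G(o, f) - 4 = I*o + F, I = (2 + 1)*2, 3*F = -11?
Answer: 95/3 ≈ 31.667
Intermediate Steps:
F = -11/3 (F = (1/3)*(-11) = -11/3 ≈ -3.6667)
I = 6 (I = 3*2 = 6)
G(o, f) = 1/3 + 6*o (G(o, f) = 4 + (6*o - 11/3) = 4 + (-11/3 + 6*o) = 1/3 + 6*o)
G(0, -10)*98 + h(-1, 12) = (1/3 + 6*0)*98 - 1 = (1/3 + 0)*98 - 1 = (1/3)*98 - 1 = 98/3 - 1 = 95/3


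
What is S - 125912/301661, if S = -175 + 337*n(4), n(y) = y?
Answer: 353722441/301661 ≈ 1172.6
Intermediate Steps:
S = 1173 (S = -175 + 337*4 = -175 + 1348 = 1173)
S - 125912/301661 = 1173 - 125912/301661 = 353722441/301661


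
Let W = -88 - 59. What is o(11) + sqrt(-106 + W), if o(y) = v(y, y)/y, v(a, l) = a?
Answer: 1 + I*sqrt(253) ≈ 1.0 + 15.906*I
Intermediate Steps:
o(y) = 1 (o(y) = y/y = 1)
W = -147
o(11) + sqrt(-106 + W) = 1 + sqrt(-106 - 147) = 1 + sqrt(-253) = 1 + I*sqrt(253)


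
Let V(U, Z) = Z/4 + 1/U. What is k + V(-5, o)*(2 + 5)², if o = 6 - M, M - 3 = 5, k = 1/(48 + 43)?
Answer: -31203/910 ≈ -34.289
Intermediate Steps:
k = 1/91 ≈ 0.010989
M = 8 (M = 3 + 5 = 8)
o = -2 (o = 6 - 1*8 = 6 - 8 = -2)
V(U, Z) = 1/U + Z/4 (V(U, Z) = Z*(¼) + 1/U = Z/4 + 1/U = 1/U + Z/4)
k + V(-5, o)*(2 + 5)² = 1/91 + (1/(-5) + (¼)*(-2))*(2 + 5)² = 1/91 + (-⅕ - ½)*7² = 1/91 - 7/10*49 = 1/91 - 343/10 = -31203/910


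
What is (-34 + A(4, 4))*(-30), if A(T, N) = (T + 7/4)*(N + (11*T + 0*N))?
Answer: -7260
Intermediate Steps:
A(T, N) = (7/4 + T)*(N + 11*T) (A(T, N) = (T + 7*(¼))*(N + (11*T + 0)) = (T + 7/4)*(N + 11*T) = (7/4 + T)*(N + 11*T))
(-34 + A(4, 4))*(-30) = (-34 + (11*4² + (7/4)*4 + (77/4)*4 + 4*4))*(-30) = (-34 + (11*16 + 7 + 77 + 16))*(-30) = (-34 + (176 + 7 + 77 + 16))*(-30) = (-34 + 276)*(-30) = 242*(-30) = -7260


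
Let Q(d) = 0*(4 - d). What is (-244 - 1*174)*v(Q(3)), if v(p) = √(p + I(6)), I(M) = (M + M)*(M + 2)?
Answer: -1672*√6 ≈ -4095.5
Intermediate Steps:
Q(d) = 0
I(M) = 2*M*(2 + M) (I(M) = (2*M)*(2 + M) = 2*M*(2 + M))
v(p) = √(96 + p) (v(p) = √(p + 2*6*(2 + 6)) = √(p + 2*6*8) = √(p + 96) = √(96 + p))
(-244 - 1*174)*v(Q(3)) = (-244 - 1*174)*√(96 + 0) = (-244 - 174)*√96 = -1672*√6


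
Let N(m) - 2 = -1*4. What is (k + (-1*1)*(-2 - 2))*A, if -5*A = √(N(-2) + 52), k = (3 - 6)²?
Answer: -13*√2 ≈ -18.385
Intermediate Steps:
k = 9 (k = (-3)² = 9)
N(m) = -2 (N(m) = 2 - 1*4 = 2 - 4 = -2)
A = -√2 (A = -√(-2 + 52)/5 = -√2 ≈ -1.4142)
(k + (-1*1)*(-2 - 2))*A = (9 + (-1*1)*(-2 - 2))*(-√2) = (9 - 1*(-4))*(-√2) = (9 + 4)*(-√2) = 13*(-√2) = -13*√2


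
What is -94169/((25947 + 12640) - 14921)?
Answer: -94169/23666 ≈ -3.9791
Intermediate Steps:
-94169/((25947 + 12640) - 14921) = -94169/(38587 - 14921) = -94169/23666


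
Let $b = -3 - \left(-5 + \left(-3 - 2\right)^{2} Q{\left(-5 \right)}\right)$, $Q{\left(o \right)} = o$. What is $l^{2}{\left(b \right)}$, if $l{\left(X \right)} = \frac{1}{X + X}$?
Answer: $\frac{1}{64516} \approx 1.55 \cdot 10^{-5}$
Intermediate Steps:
$b = 127$ ($b = -3 - \left(-5 + \left(-3 - 2\right)^{2} \left(-5\right)\right) = -3 - \left(-5 + \left(-5\right)^{2} \left(-5\right)\right) = -3 - \left(-5 + 25 \left(-5\right)\right) = -3 - \left(-5 - 125\right) = -3 - -130 = -3 + 130 = 127$)
$l{\left(X \right)} = \frac{1}{2 X}$
$l^{2}{\left(b \right)} = \left(\frac{1}{2 \cdot 127}\right)^{2} = \left(\frac{1}{2} \cdot \frac{1}{127}\right)^{2} = \left(\frac{1}{254}\right)^{2} = \frac{1}{64516}$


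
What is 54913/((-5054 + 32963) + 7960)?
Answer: 54913/35869 ≈ 1.5309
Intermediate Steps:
54913/((-5054 + 32963) + 7960) = 54913/(27909 + 7960) = 54913/35869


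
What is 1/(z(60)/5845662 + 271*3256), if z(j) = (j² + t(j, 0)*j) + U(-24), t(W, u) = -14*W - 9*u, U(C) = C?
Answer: 974277/859678634348 ≈ 1.1333e-6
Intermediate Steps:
z(j) = -24 - 13*j² (z(j) = (j² + (-14*j - 9*0)*j) - 24 = (j² + (-14*j + 0)*j) - 24 = (j² + (-14*j)*j) - 24 = (j² - 14*j²) - 24 = -13*j² - 24 = -24 - 13*j²)
1/(z(60)/5845662 + 271*3256) = 1/((-24 - 13*60²)/5845662 + 271*3256) = 1/((-24 - 13*3600)*(1/5845662) + 882376) = 1/((-24 - 46800)*(1/5845662) + 882376) = 1/(-46824*1/5845662 + 882376) = 1/(-7804/974277 + 882376) = 1/(859678634348/974277) = 974277/859678634348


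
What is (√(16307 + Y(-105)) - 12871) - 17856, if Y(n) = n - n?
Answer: -30727 + √16307 ≈ -30599.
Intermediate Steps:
Y(n) = 0
(√(16307 + Y(-105)) - 12871) - 17856 = (√(16307 + 0) - 12871) - 17856 = (√16307 - 12871) - 17856 = (-12871 + √16307) - 17856 = -30727 + √16307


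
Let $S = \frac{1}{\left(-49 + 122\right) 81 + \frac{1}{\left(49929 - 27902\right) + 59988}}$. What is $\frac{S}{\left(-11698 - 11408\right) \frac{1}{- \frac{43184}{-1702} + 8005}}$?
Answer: $- \frac{186825987235}{3178588029371792} \approx -5.8776 \cdot 10^{-5}$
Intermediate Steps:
$S = \frac{82015}{484954696}$ ($S = \frac{1}{73 \cdot 81 + \frac{1}{22027 + 59988}} = \frac{1}{5913 + \frac{1}{82015}} = \frac{1}{\frac{484954696}{82015}} = \frac{82015}{484954696} \approx 0.00016912$)
$\frac{S}{\left(-11698 - 11408\right) \frac{1}{- \frac{43184}{-1702} + 8005}} = \frac{82015}{484954696 \frac{-11698 - 11408}{- \frac{43184}{-1702} + 8005}} = \frac{82015}{484954696 \left(- \frac{23106}{\left(-43184\right) \left(- \frac{1}{1702}\right) + 8005}\right)} = \frac{82015}{484954696 \left(- \frac{23106}{\frac{21592}{851} + 8005}\right)} = \frac{82015}{484954696 \left(- \frac{23106}{\frac{6833847}{851}}\right)} = \frac{82015}{484954696 \left(\left(-23106\right) \frac{851}{6833847}\right)} = \frac{82015}{484954696 \left(- \frac{6554402}{2277949}\right)} = \frac{82015}{484954696} \left(- \frac{2277949}{6554402}\right) = - \frac{186825987235}{3178588029371792}$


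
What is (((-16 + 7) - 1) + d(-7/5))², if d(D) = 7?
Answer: 9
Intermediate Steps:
(((-16 + 7) - 1) + d(-7/5))² = (((-16 + 7) - 1) + 7)² = ((-9 - 1) + 7)² = (-10 + 7)² = (-3)² = 9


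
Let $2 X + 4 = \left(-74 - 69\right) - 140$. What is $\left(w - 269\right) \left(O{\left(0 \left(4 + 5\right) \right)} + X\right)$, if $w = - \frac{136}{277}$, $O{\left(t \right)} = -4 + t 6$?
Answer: $\frac{22021455}{554} \approx 39750.0$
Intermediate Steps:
$O{\left(t \right)} = -4 + 6 t$
$X = - \frac{287}{2}$ ($X = -2 + \frac{\left(-74 - 69\right) - 140}{2} = -2 + \frac{-143 - 140}{2} = -2 + \frac{1}{2} \left(-283\right) = -2 - \frac{283}{2} = - \frac{287}{2} \approx -143.5$)
$w = - \frac{136}{277}$ ($w = \left(-136\right) \frac{1}{277} = - \frac{136}{277} \approx -0.49097$)
$\left(w - 269\right) \left(O{\left(0 \left(4 + 5\right) \right)} + X\right) = \left(- \frac{136}{277} - 269\right) \left(\left(-4 + 6 \cdot 0 \left(4 + 5\right)\right) - \frac{287}{2}\right) = - \frac{74649 \left(\left(-4 + 6 \cdot 0 \cdot 9\right) - \frac{287}{2}\right)}{277} = - \frac{74649 \left(\left(-4 + 6 \cdot 0\right) - \frac{287}{2}\right)}{277} = - \frac{74649 \left(\left(-4 + 0\right) - \frac{287}{2}\right)}{277} = - \frac{74649 \left(-4 - \frac{287}{2}\right)}{277} = \left(- \frac{74649}{277}\right) \left(- \frac{295}{2}\right) = \frac{22021455}{554}$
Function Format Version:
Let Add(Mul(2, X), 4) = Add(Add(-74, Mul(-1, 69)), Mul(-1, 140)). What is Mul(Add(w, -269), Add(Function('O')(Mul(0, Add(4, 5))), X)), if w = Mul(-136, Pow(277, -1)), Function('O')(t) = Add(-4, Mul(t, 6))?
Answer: Rational(22021455, 554) ≈ 39750.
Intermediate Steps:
Function('O')(t) = Add(-4, Mul(6, t))
X = Rational(-287, 2) (X = Add(-2, Mul(Rational(1, 2), Add(Add(-74, Mul(-1, 69)), Mul(-1, 140)))) = Add(-2, Mul(Rational(1, 2), Add(Add(-74, -69), -140))) = Add(-2, Mul(Rational(1, 2), Add(-143, -140))) = Add(-2, Mul(Rational(1, 2), -283)) = Add(-2, Rational(-283, 2)) = Rational(-287, 2) ≈ -143.50)
w = Rational(-136, 277) (w = Mul(-136, Rational(1, 277)) = Rational(-136, 277) ≈ -0.49097)
Mul(Add(w, -269), Add(Function('O')(Mul(0, Add(4, 5))), X)) = Mul(Add(Rational(-136, 277), -269), Add(Add(-4, Mul(6, Mul(0, Add(4, 5)))), Rational(-287, 2))) = Mul(Rational(-74649, 277), Add(Add(-4, Mul(6, Mul(0, 9))), Rational(-287, 2))) = Mul(Rational(-74649, 277), Add(Add(-4, Mul(6, 0)), Rational(-287, 2))) = Mul(Rational(-74649, 277), Add(Add(-4, 0), Rational(-287, 2))) = Mul(Rational(-74649, 277), Add(-4, Rational(-287, 2))) = Mul(Rational(-74649, 277), Rational(-295, 2)) = Rational(22021455, 554)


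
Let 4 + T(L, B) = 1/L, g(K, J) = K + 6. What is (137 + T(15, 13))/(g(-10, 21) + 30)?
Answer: 998/195 ≈ 5.1180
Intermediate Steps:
g(K, J) = 6 + K
T(L, B) = -4 + 1/L
(137 + T(15, 13))/(g(-10, 21) + 30) = (137 + (-4 + 1/15))/((6 - 10) + 30) = (137 + (-4 + 1/15))/(-4 + 30) = (137 - 59/15)/26 = (1/26)*(1996/15) = 998/195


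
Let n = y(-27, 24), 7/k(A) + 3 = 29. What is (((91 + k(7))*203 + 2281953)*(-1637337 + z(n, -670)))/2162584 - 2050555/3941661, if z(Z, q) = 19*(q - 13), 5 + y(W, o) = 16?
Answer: -194539556119035958729/110814249156312 ≈ -1.7555e+6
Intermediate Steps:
k(A) = 7/26 (k(A) = 7/(-3 + 29) = 7/26)
y(W, o) = 11 (y(W, o) = -5 + 16 = 11)
n = 11
z(Z, q) = -247 + 19*q (z(Z, q) = 19*(-13 + q) = -247 + 19*q)
(((91 + k(7))*203 + 2281953)*(-1637337 + z(n, -670)))/2162584 - 2050555/3941661 = (((91 + 7/26)*203 + 2281953)*(-1637337 + (-247 + 19*(-670))))/2162584 - 2050555/3941661 = (((2373/26)*203 + 2281953)*(-1637337 + (-247 - 12730)))*(1/2162584) - 2050555*1/3941661 = ((481719/26 + 2281953)*(-1637337 - 12977))*(1/2162584) - 2050555/3941661 = ((59812497/26)*(-1650314))*(1/2162584) - 2050555/3941661 = -49354700587029/13*1/2162584 - 2050555/3941661 = -49354700587029/28113592 - 2050555/3941661 = -194539556119035958729/110814249156312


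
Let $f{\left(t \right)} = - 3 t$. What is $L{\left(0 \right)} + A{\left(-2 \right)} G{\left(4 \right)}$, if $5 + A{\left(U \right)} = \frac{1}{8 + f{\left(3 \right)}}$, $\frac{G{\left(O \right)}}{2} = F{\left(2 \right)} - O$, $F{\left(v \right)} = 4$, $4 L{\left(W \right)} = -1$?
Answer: $- \frac{1}{4} \approx -0.25$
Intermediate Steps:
$L{\left(W \right)} = - \frac{1}{4}$ ($L{\left(W \right)} = \frac{1}{4} \left(-1\right) = - \frac{1}{4}$)
$G{\left(O \right)} = 8 - 2 O$ ($G{\left(O \right)} = 2 \left(4 - O\right) = 8 - 2 O$)
$A{\left(U \right)} = -6$ ($A{\left(U \right)} = -5 + \frac{1}{8 - 9} = -5 + \frac{1}{-1} = -5 - 1 = -6$)
$L{\left(0 \right)} + A{\left(-2 \right)} G{\left(4 \right)} = - \frac{1}{4} - 6 \left(8 - 8\right) = - \frac{1}{4} - 0 = - \frac{1}{4} + 0 = - \frac{1}{4}$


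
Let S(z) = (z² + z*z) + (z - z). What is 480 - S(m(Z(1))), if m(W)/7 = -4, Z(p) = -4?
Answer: -1088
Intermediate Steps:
m(W) = -28 (m(W) = 7*(-4) = -28)
S(z) = 2*z² (S(z) = (z² + z²) + 0 = 2*z² + 0 = 2*z²)
480 - S(m(Z(1))) = 480 - 2*(-28)² = 480 - 2*784 = 480 - 1*1568 = 480 - 1568 = -1088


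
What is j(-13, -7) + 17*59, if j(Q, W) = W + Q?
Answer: 983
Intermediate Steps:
j(Q, W) = Q + W
j(-13, -7) + 17*59 = (-13 - 7) + 17*59 = -20 + 1003 = 983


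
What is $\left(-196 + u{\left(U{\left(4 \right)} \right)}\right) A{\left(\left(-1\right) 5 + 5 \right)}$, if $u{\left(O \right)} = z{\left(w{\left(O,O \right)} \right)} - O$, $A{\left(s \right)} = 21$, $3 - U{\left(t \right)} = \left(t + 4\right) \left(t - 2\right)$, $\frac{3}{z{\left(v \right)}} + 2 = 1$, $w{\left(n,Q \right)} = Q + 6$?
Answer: $-3906$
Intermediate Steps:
$w{\left(n,Q \right)} = 6 + Q$
$z{\left(v \right)} = -3$ ($z{\left(v \right)} = \frac{3}{-2 + 1} = \frac{3}{-1} = 3 \left(-1\right) = -3$)
$U{\left(t \right)} = 3 - \left(-2 + t\right) \left(4 + t\right)$ ($U{\left(t \right)} = 3 - \left(t + 4\right) \left(t - 2\right) = 3 - \left(4 + t\right) \left(-2 + t\right) = 3 - \left(-2 + t\right) \left(4 + t\right)$)
$u{\left(O \right)} = -3 - O$
$\left(-196 + u{\left(U{\left(4 \right)} \right)}\right) A{\left(\left(-1\right) 5 + 5 \right)} = \left(-196 - \left(14 - 16 - 8\right)\right) 21 = \left(-196 - \left(6 - 16\right)\right) 21 = \left(-196 - -10\right) 21 = \left(-196 + \left(-3 + 13\right)\right) 21 = \left(-196 + 10\right) 21 = \left(-186\right) 21 = -3906$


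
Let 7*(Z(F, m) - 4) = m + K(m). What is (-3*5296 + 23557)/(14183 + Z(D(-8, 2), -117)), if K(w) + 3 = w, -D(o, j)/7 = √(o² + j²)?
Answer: 53683/99072 ≈ 0.54186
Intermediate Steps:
D(o, j) = -7*√(j² + o²) (D(o, j) = -7*√(o² + j²) = -7*√(j² + o²))
K(w) = -3 + w
Z(F, m) = 25/7 + 2*m/7 (Z(F, m) = 4 + (m + (-3 + m))/7 = 4 + (-3 + 2*m)/7 = 4 + (-3/7 + 2*m/7) = 25/7 + 2*m/7)
(-3*5296 + 23557)/(14183 + Z(D(-8, 2), -117)) = (-3*5296 + 23557)/(14183 + (25/7 + (2/7)*(-117))) = (-15888 + 23557)/(14183 + (25/7 - 234/7)) = 7669/(14183 - 209/7) = 7669/(99072/7) = 7669*(7/99072) = 53683/99072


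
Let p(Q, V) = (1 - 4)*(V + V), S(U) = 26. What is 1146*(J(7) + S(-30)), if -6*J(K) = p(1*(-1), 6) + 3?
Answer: 36099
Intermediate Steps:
p(Q, V) = -6*V
J(K) = 11/2 (J(K) = -(-6*6 + 3)/6 = -(-36 + 3)/6 = -⅙*(-33) = 11/2)
1146*(J(7) + S(-30)) = 1146*(11/2 + 26) = 1146*(63/2) = 36099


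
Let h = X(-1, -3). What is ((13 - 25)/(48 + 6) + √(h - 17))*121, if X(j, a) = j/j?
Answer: -242/9 + 484*I ≈ -26.889 + 484.0*I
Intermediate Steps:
X(j, a) = 1
h = 1
((13 - 25)/(48 + 6) + √(h - 17))*121 = ((13 - 25)/(48 + 6) + √(1 - 17))*121 = (-12/54 + √(-16))*121 = (-12*1/54 + 4*I)*121 = (-2/9 + 4*I)*121 = -242/9 + 484*I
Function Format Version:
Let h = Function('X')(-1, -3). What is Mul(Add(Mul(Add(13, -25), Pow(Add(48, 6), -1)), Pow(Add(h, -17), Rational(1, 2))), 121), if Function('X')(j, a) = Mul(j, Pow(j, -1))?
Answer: Add(Rational(-242, 9), Mul(484, I)) ≈ Add(-26.889, Mul(484.00, I))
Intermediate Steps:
Function('X')(j, a) = 1
h = 1
Mul(Add(Mul(Add(13, -25), Pow(Add(48, 6), -1)), Pow(Add(h, -17), Rational(1, 2))), 121) = Mul(Add(Mul(Add(13, -25), Pow(Add(48, 6), -1)), Pow(Add(1, -17), Rational(1, 2))), 121) = Mul(Add(Mul(-12, Pow(54, -1)), Pow(-16, Rational(1, 2))), 121) = Mul(Add(Mul(-12, Rational(1, 54)), Mul(4, I)), 121) = Mul(Add(Rational(-2, 9), Mul(4, I)), 121) = Add(Rational(-242, 9), Mul(484, I))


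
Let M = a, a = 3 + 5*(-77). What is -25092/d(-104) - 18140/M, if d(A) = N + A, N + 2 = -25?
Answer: 5980742/25021 ≈ 239.03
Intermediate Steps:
N = -27 (N = -2 - 25 = -27)
a = -382 (a = 3 - 385 = -382)
d(A) = -27 + A
M = -382
-25092/d(-104) - 18140/M = -25092/(-27 - 104) - 18140/(-382) = -25092/(-131) - 18140*(-1/382) = -25092*(-1/131) + 9070/191 = 25092/131 + 9070/191 = 5980742/25021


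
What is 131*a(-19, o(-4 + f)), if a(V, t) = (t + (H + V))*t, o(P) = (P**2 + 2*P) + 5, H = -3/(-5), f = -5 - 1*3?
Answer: 1745575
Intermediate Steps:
f = -8 (f = -5 - 3 = -8)
H = 3/5 (H = -3*(-1/5) = 3/5 ≈ 0.60000)
o(P) = 5 + P**2 + 2*P
a(V, t) = t*(3/5 + V + t) (a(V, t) = (t + (3/5 + V))*t = (3/5 + V + t)*t = t*(3/5 + V + t))
131*a(-19, o(-4 + f)) = 131*((5 + (-4 - 8)**2 + 2*(-4 - 8))*(3 + 5*(-19) + 5*(5 + (-4 - 8)**2 + 2*(-4 - 8)))/5) = 131*((5 + (-12)**2 + 2*(-12))*(3 - 95 + 5*(5 + (-12)**2 + 2*(-12)))/5) = 131*((5 + 144 - 24)*(3 - 95 + 5*(5 + 144 - 24))/5) = 131*((1/5)*125*(3 - 95 + 5*125)) = 131*((1/5)*125*(3 - 95 + 625)) = 131*((1/5)*125*533) = 131*13325 = 1745575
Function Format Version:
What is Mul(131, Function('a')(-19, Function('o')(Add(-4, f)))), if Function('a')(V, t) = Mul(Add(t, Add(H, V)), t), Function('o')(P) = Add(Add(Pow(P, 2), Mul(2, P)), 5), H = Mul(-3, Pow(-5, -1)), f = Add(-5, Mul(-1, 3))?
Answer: 1745575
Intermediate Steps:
f = -8 (f = Add(-5, -3) = -8)
H = Rational(3, 5) (H = Mul(-3, Rational(-1, 5)) = Rational(3, 5) ≈ 0.60000)
Function('o')(P) = Add(5, Pow(P, 2), Mul(2, P))
Function('a')(V, t) = Mul(t, Add(Rational(3, 5), V, t)) (Function('a')(V, t) = Mul(Add(t, Add(Rational(3, 5), V)), t) = Mul(Add(Rational(3, 5), V, t), t) = Mul(t, Add(Rational(3, 5), V, t)))
Mul(131, Function('a')(-19, Function('o')(Add(-4, f)))) = Mul(131, Mul(Rational(1, 5), Add(5, Pow(Add(-4, -8), 2), Mul(2, Add(-4, -8))), Add(3, Mul(5, -19), Mul(5, Add(5, Pow(Add(-4, -8), 2), Mul(2, Add(-4, -8))))))) = Mul(131, Mul(Rational(1, 5), Add(5, Pow(-12, 2), Mul(2, -12)), Add(3, -95, Mul(5, Add(5, Pow(-12, 2), Mul(2, -12)))))) = Mul(131, Mul(Rational(1, 5), Add(5, 144, -24), Add(3, -95, Mul(5, Add(5, 144, -24))))) = Mul(131, Mul(Rational(1, 5), 125, Add(3, -95, Mul(5, 125)))) = Mul(131, Mul(Rational(1, 5), 125, Add(3, -95, 625))) = Mul(131, Mul(Rational(1, 5), 125, 533)) = Mul(131, 13325) = 1745575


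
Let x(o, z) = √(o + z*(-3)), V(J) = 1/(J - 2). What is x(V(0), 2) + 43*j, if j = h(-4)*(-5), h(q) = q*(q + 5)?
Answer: 860 + I*√26/2 ≈ 860.0 + 2.5495*I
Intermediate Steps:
h(q) = q*(5 + q)
j = 20 (j = -4*(5 - 4)*(-5) = -4*1*(-5) = -4*(-5) = 20)
V(J) = 1/(-2 + J)
x(o, z) = √(o - 3*z)
x(V(0), 2) + 43*j = √(1/(-2 + 0) - 3*2) + 43*20 = √(1/(-2) - 6) + 860 = √(-½ - 6) + 860 = √(-13/2) + 860 = I*√26/2 + 860 = 860 + I*√26/2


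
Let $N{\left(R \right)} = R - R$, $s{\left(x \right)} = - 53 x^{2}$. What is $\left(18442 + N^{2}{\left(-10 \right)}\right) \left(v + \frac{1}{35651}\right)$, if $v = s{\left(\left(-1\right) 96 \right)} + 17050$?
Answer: $- \frac{309932749808874}{35651} \approx -8.6935 \cdot 10^{9}$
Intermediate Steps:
$N{\left(R \right)} = 0$
$v = -471398$ ($v = - 53 \left(\left(-1\right) 96\right)^{2} + 17050 = - 53 \left(-96\right)^{2} + 17050 = \left(-53\right) 9216 + 17050 = -488448 + 17050 = -471398$)
$\left(18442 + N^{2}{\left(-10 \right)}\right) \left(v + \frac{1}{35651}\right) = \left(18442 + 0^{2}\right) \left(-471398 + \frac{1}{35651}\right) = \left(18442 + 0\right) \left(-471398 + \frac{1}{35651}\right) = 18442 \left(- \frac{16805810097}{35651}\right) = - \frac{309932749808874}{35651}$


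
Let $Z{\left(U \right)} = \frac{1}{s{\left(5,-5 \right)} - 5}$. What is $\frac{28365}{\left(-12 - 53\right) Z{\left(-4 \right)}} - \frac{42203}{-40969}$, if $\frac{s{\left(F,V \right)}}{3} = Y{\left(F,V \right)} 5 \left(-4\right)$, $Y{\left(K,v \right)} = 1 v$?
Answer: $- \frac{68562506776}{532597} \approx -1.2873 \cdot 10^{5}$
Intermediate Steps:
$Y{\left(K,v \right)} = v$
$s{\left(F,V \right)} = - 60 V$ ($s{\left(F,V \right)} = 3 V 5 \left(-4\right) = 3 \cdot 5 V \left(-4\right) = 3 \left(- 20 V\right) = - 60 V$)
$Z{\left(U \right)} = \frac{1}{295}$ ($Z{\left(U \right)} = \frac{1}{\left(-60\right) \left(-5\right) - 5} = \frac{1}{300 - 5} = \frac{1}{295}$)
$\frac{28365}{\left(-12 - 53\right) Z{\left(-4 \right)}} - \frac{42203}{-40969} = \frac{28365}{\left(-12 - 53\right) \frac{1}{295}} - \frac{42203}{-40969} = \frac{28365}{\left(-65\right) \frac{1}{295}} - - \frac{42203}{40969} = \frac{28365}{- \frac{13}{59}} + \frac{42203}{40969} = 28365 \left(- \frac{59}{13}\right) + \frac{42203}{40969} = - \frac{1673535}{13} + \frac{42203}{40969} = - \frac{68562506776}{532597}$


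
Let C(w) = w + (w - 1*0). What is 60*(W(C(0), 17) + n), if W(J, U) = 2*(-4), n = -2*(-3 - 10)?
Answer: 1080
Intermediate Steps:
C(w) = 2*w (C(w) = w + (w + 0) = w + w = 2*w)
n = 26 (n = -2*(-13) = 26)
W(J, U) = -8
60*(W(C(0), 17) + n) = 60*(-8 + 26) = 60*18 = 1080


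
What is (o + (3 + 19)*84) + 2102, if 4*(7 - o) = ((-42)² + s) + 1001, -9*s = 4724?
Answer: 122291/36 ≈ 3397.0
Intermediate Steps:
s = -4724/9 (s = -⅑*4724 = -4724/9 ≈ -524.89)
o = -19909/36 (o = 7 - (((-42)² - 4724/9) + 1001)/4 = 7 - ((1764 - 4724/9) + 1001)/4 = 7 - (11152/9 + 1001)/4 = 7 - ¼*20161/9 = 7 - 20161/36 = -19909/36 ≈ -553.03)
(o + (3 + 19)*84) + 2102 = (-19909/36 + (3 + 19)*84) + 2102 = (-19909/36 + 22*84) + 2102 = (-19909/36 + 1848) + 2102 = 46619/36 + 2102 = 122291/36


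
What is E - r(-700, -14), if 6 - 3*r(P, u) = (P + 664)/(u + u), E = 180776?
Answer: 1265421/7 ≈ 1.8077e+5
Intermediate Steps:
r(P, u) = 2 - (664 + P)/(6*u) (r(P, u) = 2 - (P + 664)/(3*(u + u)) = 2 - (664 + P)/(3*(2*u)) = 2 - (664 + P)*1/(2*u)/3 = 2 - (664 + P)/(6*u))
E - r(-700, -14) = 180776 - (-664 - 1*(-700) + 12*(-14))/(6*(-14)) = 180776 - (-1)*(-664 + 700 - 168)/(6*14) = 180776 - (-1)*(-132)/(6*14) = 180776 - 1*11/7 = 180776 - 11/7 = 1265421/7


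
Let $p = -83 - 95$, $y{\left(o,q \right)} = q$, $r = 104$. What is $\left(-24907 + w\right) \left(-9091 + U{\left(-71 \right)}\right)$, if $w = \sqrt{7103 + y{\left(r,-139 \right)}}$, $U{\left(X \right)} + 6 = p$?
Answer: $231012425 - 18550 \sqrt{1741} \approx 2.3024 \cdot 10^{8}$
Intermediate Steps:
$p = -178$
$U{\left(X \right)} = -184$ ($U{\left(X \right)} = -6 - 178 = -184$)
$w = 2 \sqrt{1741}$ ($w = \sqrt{7103 - 139} = \sqrt{6964} = 2 \sqrt{1741} \approx 83.451$)
$\left(-24907 + w\right) \left(-9091 + U{\left(-71 \right)}\right) = \left(-24907 + 2 \sqrt{1741}\right) \left(-9091 - 184\right) = \left(-24907 + 2 \sqrt{1741}\right) \left(-9275\right) = 231012425 - 18550 \sqrt{1741}$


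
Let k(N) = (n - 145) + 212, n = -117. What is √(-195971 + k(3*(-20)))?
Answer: I*√196021 ≈ 442.74*I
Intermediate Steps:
k(N) = -50 (k(N) = (-117 - 145) + 212 = -262 + 212 = -50)
√(-195971 + k(3*(-20))) = √(-195971 - 50) = √(-196021) = I*√196021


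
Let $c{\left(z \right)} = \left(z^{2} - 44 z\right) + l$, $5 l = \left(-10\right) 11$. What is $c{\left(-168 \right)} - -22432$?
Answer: $58026$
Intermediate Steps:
$l = -22$ ($l = \frac{\left(-10\right) 11}{5} = \frac{1}{5} \left(-110\right) = -22$)
$c{\left(z \right)} = -22 + z^{2} - 44 z$ ($c{\left(z \right)} = \left(z^{2} - 44 z\right) - 22 = -22 + z^{2} - 44 z$)
$c{\left(-168 \right)} - -22432 = \left(-22 + \left(-168\right)^{2} - -7392\right) - -22432 = \left(-22 + 28224 + 7392\right) + 22432 = 35594 + 22432 = 58026$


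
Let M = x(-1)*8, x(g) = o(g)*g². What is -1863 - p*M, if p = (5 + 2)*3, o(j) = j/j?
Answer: -2031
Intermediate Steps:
o(j) = 1
x(g) = g² (x(g) = 1*g² = g²)
M = 8 (M = (-1)²*8 = 1*8 = 8)
p = 21 (p = 7*3 = 21)
-1863 - p*M = -1863 - 21*8 = -1863 - 1*168 = -1863 - 168 = -2031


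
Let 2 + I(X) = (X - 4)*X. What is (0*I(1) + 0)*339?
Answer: 0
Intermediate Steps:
I(X) = -2 + X*(-4 + X) (I(X) = -2 + (X - 4)*X = -2 + (-4 + X)*X = -2 + X*(-4 + X))
(0*I(1) + 0)*339 = (0*(-2 + 1² - 4*1) + 0)*339 = (0*(-2 + 1 - 4) + 0)*339 = (0*(-5) + 0)*339 = (0 + 0)*339 = 0*339 = 0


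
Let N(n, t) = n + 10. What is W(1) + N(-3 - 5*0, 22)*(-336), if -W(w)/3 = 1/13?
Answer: -30579/13 ≈ -2352.2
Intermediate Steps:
N(n, t) = 10 + n
W(w) = -3/13
W(1) + N(-3 - 5*0, 22)*(-336) = -3/13 + (10 + (-3 - 5*0))*(-336) = -3/13 + (10 + (-3 + 0))*(-336) = -3/13 + (10 - 3)*(-336) = -3/13 + 7*(-336) = -3/13 - 2352 = -30579/13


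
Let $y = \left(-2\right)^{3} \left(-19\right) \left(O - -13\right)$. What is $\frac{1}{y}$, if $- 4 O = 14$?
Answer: $\frac{1}{1444} \approx 0.00069252$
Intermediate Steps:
$O = - \frac{7}{2}$ ($O = \left(- \frac{1}{4}\right) 14 = - \frac{7}{2} \approx -3.5$)
$y = 1444$ ($y = \left(-2\right)^{3} \left(-19\right) \left(- \frac{7}{2} - -13\right) = \left(-8\right) \left(-19\right) \left(- \frac{7}{2} + 13\right) = 152 \cdot \frac{19}{2} = 1444$)
$\frac{1}{y} = \frac{1}{1444}$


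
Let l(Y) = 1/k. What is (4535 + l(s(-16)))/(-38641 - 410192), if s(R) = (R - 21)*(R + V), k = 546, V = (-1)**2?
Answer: -225101/22278438 ≈ -0.010104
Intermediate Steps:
V = 1
s(R) = (1 + R)*(-21 + R) (s(R) = (R - 21)*(R + 1) = (-21 + R)*(1 + R) = (1 + R)*(-21 + R))
l(Y) = 1/546
(4535 + l(s(-16)))/(-38641 - 410192) = (4535 + 1/546)/(-38641 - 410192) = (2476111/546)/(-448833) = (2476111/546)*(-1/448833) = -225101/22278438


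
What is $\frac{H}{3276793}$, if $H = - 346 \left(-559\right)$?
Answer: $\frac{86}{1457} \approx 0.059025$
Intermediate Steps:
$H = 193414$ ($H = \left(-1\right) \left(-193414\right) = 193414$)
$\frac{H}{3276793} = \frac{193414}{3276793} = 193414 \cdot \frac{1}{3276793} = \frac{86}{1457}$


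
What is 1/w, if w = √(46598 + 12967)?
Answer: √165/3135 ≈ 0.0040974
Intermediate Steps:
w = 19*√165 (w = √59565 = 19*√165 ≈ 244.06)
1/w = 1/(19*√165) = √165/3135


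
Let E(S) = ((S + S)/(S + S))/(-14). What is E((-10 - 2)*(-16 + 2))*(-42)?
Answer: 3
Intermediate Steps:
E(S) = -1/14 (E(S) = ((2*S)/((2*S)))*(-1/14) = ((2*S)*(1/(2*S)))*(-1/14) = 1*(-1/14) = -1/14)
E((-10 - 2)*(-16 + 2))*(-42) = -1/14*(-42) = 3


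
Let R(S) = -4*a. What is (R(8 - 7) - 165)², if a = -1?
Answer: 25921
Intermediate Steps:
R(S) = 4 (R(S) = -4*(-1) = 4)
(R(8 - 7) - 165)² = (4 - 165)² = (-161)² = 25921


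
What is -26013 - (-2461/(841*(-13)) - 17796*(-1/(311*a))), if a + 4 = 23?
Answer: -1680729467978/64603097 ≈ -26016.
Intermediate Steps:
a = 19 (a = -4 + 23 = 19)
-26013 - (-2461/(841*(-13)) - 17796*(-1/(311*a))) = -26013 - (-2461/(841*(-13)) - 17796/((-311*19))) = -26013 - (-2461/(-10933) - 17796/(-5909)) = -26013 - (-2461*(-1/10933) - 17796*(-1/5909)) = -26013 - (2461/10933 + 17796/5909) = -26013 - 1*209105717/64603097 = -26013 - 209105717/64603097 = -1680729467978/64603097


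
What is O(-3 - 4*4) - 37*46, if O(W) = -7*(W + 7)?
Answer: -1618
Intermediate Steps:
O(W) = -49 - 7*W (O(W) = -7*(7 + W) = -49 - 7*W)
O(-3 - 4*4) - 37*46 = (-49 - 7*(-3 - 4*4)) - 37*46 = (-49 - 7*(-3 - 16)) - 1702 = (-49 - 7*(-19)) - 1702 = (-49 + 133) - 1702 = 84 - 1702 = -1618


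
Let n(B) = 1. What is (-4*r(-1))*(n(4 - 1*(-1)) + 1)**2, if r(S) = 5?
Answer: -80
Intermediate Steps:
(-4*r(-1))*(n(4 - 1*(-1)) + 1)**2 = (-4*5)*(1 + 1)**2 = -20*2**2 = -20*4 = -80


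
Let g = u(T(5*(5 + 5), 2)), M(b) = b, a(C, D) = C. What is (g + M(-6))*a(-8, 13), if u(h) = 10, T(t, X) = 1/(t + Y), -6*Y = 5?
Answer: -32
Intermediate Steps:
Y = -⅚ (Y = -⅙*5 = -⅚ ≈ -0.83333)
T(t, X) = 1/(-⅚ + t) (T(t, X) = 1/(t - ⅚) = 1/(-⅚ + t))
g = 10
(g + M(-6))*a(-8, 13) = (10 - 6)*(-8) = 4*(-8) = -32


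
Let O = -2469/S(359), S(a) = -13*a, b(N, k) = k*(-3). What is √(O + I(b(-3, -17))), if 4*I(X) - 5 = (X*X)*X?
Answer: √722352925619/4667 ≈ 182.11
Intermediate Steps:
b(N, k) = -3*k
I(X) = 5/4 + X³/4 (I(X) = 5/4 + ((X*X)*X)/4 = 5/4 + (X²*X)/4 = 5/4 + X³/4)
O = 2469/4667 (O = -2469/((-13*359)) = -2469/(-4667) = -2469*(-1/4667) = 2469/4667 ≈ 0.52903)
√(O + I(b(-3, -17))) = √(2469/4667 + (5/4 + (-3*(-17))³/4)) = √(2469/4667 + (5/4 + (¼)*51³)) = √(2469/4667 + (5/4 + (¼)*132651)) = √(2469/4667 + (5/4 + 132651/4)) = √(2469/4667 + 33164) = √(154778857/4667) = √722352925619/4667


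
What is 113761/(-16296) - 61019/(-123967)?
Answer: -13108244263/2020166232 ≈ -6.4887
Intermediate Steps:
113761/(-16296) - 61019/(-123967) = 113761*(-1/16296) - 61019*(-1/123967) = -113761/16296 + 61019/123967 = -13108244263/2020166232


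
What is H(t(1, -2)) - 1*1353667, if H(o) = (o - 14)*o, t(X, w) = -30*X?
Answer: -1352347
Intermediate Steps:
H(o) = o*(-14 + o) (H(o) = (-14 + o)*o = o*(-14 + o))
H(t(1, -2)) - 1*1353667 = (-30*1)*(-14 - 30*1) - 1*1353667 = -30*(-14 - 30) - 1353667 = -30*(-44) - 1353667 = 1320 - 1353667 = -1352347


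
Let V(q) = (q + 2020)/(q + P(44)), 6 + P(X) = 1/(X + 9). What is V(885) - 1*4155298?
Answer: -193586869259/46588 ≈ -4.1553e+6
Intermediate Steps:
P(X) = -6 + 1/(9 + X) (P(X) = -6 + 1/(X + 9) = -6 + 1/(9 + X))
V(q) = (2020 + q)/(-317/53 + q) (V(q) = (q + 2020)/(q + (-53 - 6*44)/(9 + 44)) = (2020 + q)/(q + (-53 - 264)/53) = (2020 + q)/(q + (1/53)*(-317)) = (2020 + q)/(q - 317/53) = (2020 + q)/(-317/53 + q))
V(885) - 1*4155298 = 53*(2020 + 885)/(-317 + 53*885) - 1*4155298 = 53*2905/(-317 + 46905) - 4155298 = 53*2905/46588 - 4155298 = 53*(1/46588)*2905 - 4155298 = 153965/46588 - 4155298 = -193586869259/46588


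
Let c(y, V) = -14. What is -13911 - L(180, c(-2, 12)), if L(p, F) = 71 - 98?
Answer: -13884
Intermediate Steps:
L(p, F) = -27
-13911 - L(180, c(-2, 12)) = -13911 - 1*(-27) = -13911 + 27 = -13884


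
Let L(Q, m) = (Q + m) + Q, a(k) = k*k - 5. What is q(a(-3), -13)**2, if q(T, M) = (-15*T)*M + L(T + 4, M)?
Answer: 613089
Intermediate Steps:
a(k) = -5 + k**2 (a(k) = k**2 - 5 = -5 + k**2)
L(Q, m) = m + 2*Q
q(T, M) = 8 + M + 2*T - 15*M*T (q(T, M) = (-15*T)*M + (M + 2*(T + 4)) = -15*M*T + (M + 2*(4 + T)) = -15*M*T + (M + (8 + 2*T)) = -15*M*T + (8 + M + 2*T) = 8 + M + 2*T - 15*M*T)
q(a(-3), -13)**2 = (8 - 13 + 2*(-5 + (-3)**2) - 15*(-13)*(-5 + (-3)**2))**2 = (8 - 13 + 2*(-5 + 9) - 15*(-13)*(-5 + 9))**2 = (8 - 13 + 2*4 - 15*(-13)*4)**2 = (8 - 13 + 8 + 780)**2 = 783**2 = 613089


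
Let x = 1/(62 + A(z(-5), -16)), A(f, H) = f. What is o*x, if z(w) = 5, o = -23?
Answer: -23/67 ≈ -0.34328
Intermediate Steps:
x = 1/67 (x = 1/(62 + 5) = 1/67 ≈ 0.014925)
o*x = -23*1/67 = -23/67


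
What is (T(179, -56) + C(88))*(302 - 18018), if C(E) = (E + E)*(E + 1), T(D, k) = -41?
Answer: -276777068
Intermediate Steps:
C(E) = 2*E*(1 + E) (C(E) = (2*E)*(1 + E) = 2*E*(1 + E))
(T(179, -56) + C(88))*(302 - 18018) = (-41 + 2*88*(1 + 88))*(302 - 18018) = (-41 + 2*88*89)*(-17716) = (-41 + 15664)*(-17716) = 15623*(-17716) = -276777068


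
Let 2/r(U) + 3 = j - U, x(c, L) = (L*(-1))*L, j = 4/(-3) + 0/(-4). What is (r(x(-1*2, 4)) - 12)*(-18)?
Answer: 7452/35 ≈ 212.91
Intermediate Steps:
j = -4/3 (j = 4*(-⅓) + 0*(-¼) = -4/3 + 0 = -4/3 ≈ -1.3333)
x(c, L) = -L² (x(c, L) = (-L)*L = -L²)
r(U) = 2/(-13/3 - U) (r(U) = 2/(-3 + (-4/3 - U)) = 2/(-13/3 - U))
(r(x(-1*2, 4)) - 12)*(-18) = (-6/(13 + 3*(-1*4²)) - 12)*(-18) = (-6/(13 + 3*(-1*16)) - 12)*(-18) = (-6/(13 + 3*(-16)) - 12)*(-18) = (-6/(13 - 48) - 12)*(-18) = (-6/(-35) - 12)*(-18) = (-6*(-1/35) - 12)*(-18) = (6/35 - 12)*(-18) = -414/35*(-18) = 7452/35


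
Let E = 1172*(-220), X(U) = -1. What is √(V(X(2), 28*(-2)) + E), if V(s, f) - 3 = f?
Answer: I*√257893 ≈ 507.83*I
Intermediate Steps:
V(s, f) = 3 + f
E = -257840
√(V(X(2), 28*(-2)) + E) = √((3 + 28*(-2)) - 257840) = √((3 - 56) - 257840) = √(-53 - 257840) = √(-257893) = I*√257893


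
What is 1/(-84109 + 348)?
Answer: -1/83761 ≈ -1.1939e-5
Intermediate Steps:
1/(-84109 + 348) = 1/(-83761) = -1/83761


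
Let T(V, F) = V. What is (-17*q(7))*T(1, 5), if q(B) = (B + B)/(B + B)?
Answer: -17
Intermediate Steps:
q(B) = 1 (q(B) = (2*B)/((2*B)) = (2*B)*(1/(2*B)) = 1)
(-17*q(7))*T(1, 5) = -17*1*1 = -17*1 = -17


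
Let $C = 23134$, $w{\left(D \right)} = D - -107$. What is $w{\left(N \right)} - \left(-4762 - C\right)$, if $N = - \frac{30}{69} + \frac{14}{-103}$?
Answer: $\frac{66337755}{2369} \approx 28002.0$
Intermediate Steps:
$N = - \frac{1352}{2369}$ ($N = \left(-30\right) \frac{1}{69} + 14 \left(- \frac{1}{103}\right) = - \frac{10}{23} - \frac{14}{103} = - \frac{1352}{2369} \approx -0.57071$)
$w{\left(D \right)} = 107 + D$ ($w{\left(D \right)} = D + 107 = 107 + D$)
$w{\left(N \right)} - \left(-4762 - C\right) = \left(107 - \frac{1352}{2369}\right) - \left(-4762 - 23134\right) = \frac{252131}{2369} - \left(-4762 - 23134\right) = \frac{252131}{2369} - -27896 = \frac{252131}{2369} + 27896 = \frac{66337755}{2369}$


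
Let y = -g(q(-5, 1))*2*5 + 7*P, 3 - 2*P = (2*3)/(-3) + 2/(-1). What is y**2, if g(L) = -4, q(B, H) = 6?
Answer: 16641/4 ≈ 4160.3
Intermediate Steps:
P = 7/2 (P = 3/2 - ((2*3)/(-3) + 2/(-1))/2 = 3/2 - (6*(-1/3) + 2*(-1))/2 = 3/2 - (-2 - 2)/2 = 3/2 - 1/2*(-4) = 3/2 + 2 = 7/2 ≈ 3.5000)
y = 129/2 (y = -(-4*2)*5 + 7*(7/2) = -(-8)*5 + 49/2 = -1*(-40) + 49/2 = 40 + 49/2 = 129/2 ≈ 64.500)
y**2 = (129/2)**2 = 16641/4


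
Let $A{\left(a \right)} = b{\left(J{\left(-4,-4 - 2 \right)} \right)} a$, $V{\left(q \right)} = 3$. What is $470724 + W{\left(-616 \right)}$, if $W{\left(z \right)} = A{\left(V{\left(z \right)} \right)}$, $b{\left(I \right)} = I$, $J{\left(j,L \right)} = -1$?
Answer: $470721$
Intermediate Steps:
$A{\left(a \right)} = - a$
$W{\left(z \right)} = -3$ ($W{\left(z \right)} = \left(-1\right) 3 = -3$)
$470724 + W{\left(-616 \right)} = 470724 - 3 = 470721$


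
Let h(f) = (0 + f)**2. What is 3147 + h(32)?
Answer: 4171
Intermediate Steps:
h(f) = f**2
3147 + h(32) = 3147 + 32**2 = 3147 + 1024 = 4171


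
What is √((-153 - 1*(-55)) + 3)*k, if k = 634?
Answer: 634*I*√95 ≈ 6179.5*I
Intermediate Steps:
√((-153 - 1*(-55)) + 3)*k = √((-153 - 1*(-55)) + 3)*634 = √((-153 + 55) + 3)*634 = √(-98 + 3)*634 = √(-95)*634 = (I*√95)*634 = 634*I*√95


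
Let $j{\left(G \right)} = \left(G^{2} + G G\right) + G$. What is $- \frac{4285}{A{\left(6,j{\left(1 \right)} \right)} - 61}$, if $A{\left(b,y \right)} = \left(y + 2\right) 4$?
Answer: $\frac{4285}{41} \approx 104.51$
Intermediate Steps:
$j{\left(G \right)} = G + 2 G^{2}$ ($j{\left(G \right)} = \left(G^{2} + G^{2}\right) + G = 2 G^{2} + G = G + 2 G^{2}$)
$A{\left(b,y \right)} = 8 + 4 y$ ($A{\left(b,y \right)} = \left(2 + y\right) 4 = 8 + 4 y$)
$- \frac{4285}{A{\left(6,j{\left(1 \right)} \right)} - 61} = - \frac{4285}{\left(8 + 4 \cdot 1 \left(1 + 2 \cdot 1\right)\right) - 61} = - \frac{4285}{\left(8 + 4 \cdot 1 \left(1 + 2\right)\right) - 61} = - \frac{4285}{\left(8 + 4 \cdot 1 \cdot 3\right) - 61} = - \frac{4285}{\left(8 + 4 \cdot 3\right) - 61} = - \frac{4285}{\left(8 + 12\right) - 61} = - \frac{4285}{20 - 61} = - \frac{4285}{-41} = \left(-4285\right) \left(- \frac{1}{41}\right) = \frac{4285}{41}$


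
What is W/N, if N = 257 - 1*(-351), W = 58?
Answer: 29/304 ≈ 0.095395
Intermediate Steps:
N = 608 (N = 257 + 351 = 608)
W/N = 58/608 = 58*(1/608) = 29/304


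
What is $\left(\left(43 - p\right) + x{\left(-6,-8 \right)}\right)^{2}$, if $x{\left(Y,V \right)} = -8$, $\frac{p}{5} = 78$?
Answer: $126025$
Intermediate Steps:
$p = 390$ ($p = 5 \cdot 78 = 390$)
$\left(\left(43 - p\right) + x{\left(-6,-8 \right)}\right)^{2} = \left(\left(43 - 390\right) - 8\right)^{2} = \left(-347 - 8\right)^{2} = \left(-355\right)^{2} = 126025$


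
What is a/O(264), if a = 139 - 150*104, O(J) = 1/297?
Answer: -4591917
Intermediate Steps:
O(J) = 1/297
a = -15461 (a = 139 - 15600 = -15461)
a/O(264) = -15461/1/297 = -15461*297 = -4591917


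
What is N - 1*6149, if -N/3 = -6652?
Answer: 13807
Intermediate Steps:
N = 19956 (N = -3*(-6652) = 19956)
N - 1*6149 = 19956 - 1*6149 = 19956 - 6149 = 13807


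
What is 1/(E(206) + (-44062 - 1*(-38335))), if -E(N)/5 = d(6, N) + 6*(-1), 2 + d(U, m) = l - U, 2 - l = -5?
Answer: -1/5692 ≈ -0.00017569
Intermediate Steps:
l = 7 (l = 2 - 1*(-5) = 2 + 5 = 7)
d(U, m) = 5 - U (d(U, m) = -2 + (7 - U) = 5 - U)
E(N) = 35 (E(N) = -5*((5 - 1*6) + 6*(-1)) = -5*((5 - 6) - 6) = -5*(-1 - 6) = -5*(-7) = 35)
1/(E(206) + (-44062 - 1*(-38335))) = 1/(35 + (-44062 - 1*(-38335))) = 1/(35 + (-44062 + 38335)) = 1/(35 - 5727) = 1/(-5692) = -1/5692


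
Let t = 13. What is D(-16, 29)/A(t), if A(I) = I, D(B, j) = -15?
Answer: -15/13 ≈ -1.1538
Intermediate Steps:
D(-16, 29)/A(t) = -15/13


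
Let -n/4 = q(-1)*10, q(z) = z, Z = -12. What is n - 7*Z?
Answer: 124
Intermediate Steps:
n = 40 (n = -(-4)*10 = -4*(-10) = 40)
n - 7*Z = 40 - 7*(-12) = 40 + 84 = 124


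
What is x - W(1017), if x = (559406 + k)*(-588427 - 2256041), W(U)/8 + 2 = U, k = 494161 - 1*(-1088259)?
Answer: -6092355526688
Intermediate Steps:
k = 1582420 (k = 494161 + 1088259 = 1582420)
W(U) = -16 + 8*U
x = -6092355518568 (x = (559406 + 1582420)*(-588427 - 2256041) = 2141826*(-2844468) = -6092355518568)
x - W(1017) = -6092355518568 - (-16 + 8*1017) = -6092355518568 - (-16 + 8136) = -6092355518568 - 1*8120 = -6092355518568 - 8120 = -6092355526688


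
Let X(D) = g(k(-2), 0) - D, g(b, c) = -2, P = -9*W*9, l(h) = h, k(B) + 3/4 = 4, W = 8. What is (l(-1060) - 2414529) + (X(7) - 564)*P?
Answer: -2044285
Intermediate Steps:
k(B) = 13/4 (k(B) = -¾ + 4 = 13/4)
P = -648 (P = -9*8*9 = -72*9 = -648)
X(D) = -2 - D
(l(-1060) - 2414529) + (X(7) - 564)*P = (-1060 - 2414529) + ((-2 - 1*7) - 564)*(-648) = -2415589 + ((-2 - 7) - 564)*(-648) = -2415589 + (-9 - 564)*(-648) = -2415589 - 573*(-648) = -2415589 + 371304 = -2044285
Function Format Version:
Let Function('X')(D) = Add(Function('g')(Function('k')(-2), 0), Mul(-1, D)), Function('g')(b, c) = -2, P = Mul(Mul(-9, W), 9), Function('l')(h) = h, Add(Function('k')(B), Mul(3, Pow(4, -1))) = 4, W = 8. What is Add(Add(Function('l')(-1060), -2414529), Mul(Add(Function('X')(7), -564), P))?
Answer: -2044285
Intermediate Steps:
Function('k')(B) = Rational(13, 4) (Function('k')(B) = Add(Rational(-3, 4), 4) = Rational(13, 4))
P = -648 (P = Mul(Mul(-9, 8), 9) = Mul(-72, 9) = -648)
Function('X')(D) = Add(-2, Mul(-1, D))
Add(Add(Function('l')(-1060), -2414529), Mul(Add(Function('X')(7), -564), P)) = Add(Add(-1060, -2414529), Mul(Add(Add(-2, Mul(-1, 7)), -564), -648)) = Add(-2415589, Mul(Add(Add(-2, -7), -564), -648)) = Add(-2415589, Mul(Add(-9, -564), -648)) = Add(-2415589, Mul(-573, -648)) = Add(-2415589, 371304) = -2044285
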